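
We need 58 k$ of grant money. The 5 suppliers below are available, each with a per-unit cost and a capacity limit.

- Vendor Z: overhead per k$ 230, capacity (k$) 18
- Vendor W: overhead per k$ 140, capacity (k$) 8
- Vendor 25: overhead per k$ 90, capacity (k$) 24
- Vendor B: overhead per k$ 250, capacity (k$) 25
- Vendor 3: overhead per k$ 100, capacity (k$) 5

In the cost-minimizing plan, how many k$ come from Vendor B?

Use suppliers in increasing cost order.
Vendor 25 (90): use full 24 ; 34 k$ to go.
Take 5 from Vendor 3 at 100 ; need 29 more.
Vendor W (140): use full 8 ; 21 k$ to go.
Take 18 from Vendor Z at 230 ; need 3 more.
Take 3 from Vendor B at 250 to finish.

3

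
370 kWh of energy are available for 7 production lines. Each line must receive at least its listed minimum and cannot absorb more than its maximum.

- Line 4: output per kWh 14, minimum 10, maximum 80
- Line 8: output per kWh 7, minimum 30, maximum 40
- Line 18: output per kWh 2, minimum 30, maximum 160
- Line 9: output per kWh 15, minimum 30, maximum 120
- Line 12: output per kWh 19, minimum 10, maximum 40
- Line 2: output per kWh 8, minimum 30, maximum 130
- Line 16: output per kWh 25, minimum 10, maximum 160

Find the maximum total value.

6460

Meeting every minimum uses 10+30+30+30+10+30+10 = 150 kWh, leaving 220.
Highest output per kWh first: Line 16 25 > Line 12 19 > Line 9 15 > Line 4 14 > Line 2 8 > Line 8 7 > Line 18 2.
Line 16: +150 to 160 (cap) — 70 left.
Give Line 12 30 more to hit its cap of 40 — 40 left.
Line 9: +40 (room for 90) → 70. Pool exhausted.
Total = 14×10 + 7×30 + 2×30 + 15×70 + 19×40 + 8×30 + 25×160 = 6460.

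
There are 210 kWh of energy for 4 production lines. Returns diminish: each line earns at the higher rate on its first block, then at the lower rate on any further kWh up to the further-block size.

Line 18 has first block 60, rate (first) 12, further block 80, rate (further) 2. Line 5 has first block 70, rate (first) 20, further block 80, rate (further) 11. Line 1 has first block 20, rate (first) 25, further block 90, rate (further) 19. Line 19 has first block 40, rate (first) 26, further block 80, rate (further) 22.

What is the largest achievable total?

4700

Treat each block as its own option and order by rate: Line 19/T1 26 > Line 1/T1 25 > Line 19/T2 22 > Line 5/T1 20 > Line 1/T2 19 > Line 18/T1 12 > Line 5/T2 11 > Line 18/T2 2.
Fill Line 19 T1 block (40 at 26) → 170 left.
Line 1 T1 at 25: fill all 20 → 150 left.
Line 19 T2 at 22: fill all 80 → 70 left.
Line 5 T1 at 20: fill all 70 → 0 left.
Total = 26×40 + 25×20 + 22×80 + 20×70 = 4700.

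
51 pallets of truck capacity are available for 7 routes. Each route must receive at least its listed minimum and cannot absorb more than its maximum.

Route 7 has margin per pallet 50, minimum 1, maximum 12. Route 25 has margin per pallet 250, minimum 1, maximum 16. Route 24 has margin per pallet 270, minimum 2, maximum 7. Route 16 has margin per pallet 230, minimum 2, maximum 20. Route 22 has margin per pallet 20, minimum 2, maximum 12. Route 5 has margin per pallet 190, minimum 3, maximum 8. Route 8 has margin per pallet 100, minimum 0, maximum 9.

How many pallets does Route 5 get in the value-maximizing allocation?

Meeting every minimum uses 1+1+2+2+2+3+0 = 11 pallets, leaving 40.
Highest margin per pallet first: Route 24 270 > Route 25 250 > Route 16 230 > Route 5 190 > Route 8 100 > Route 7 50 > Route 22 20.
Route 24: +5 to 7 (cap) → 35 left.
Give Route 25 15 more to hit its cap of 16 → 20 left.
Route 16 takes 18 more to reach its cap of 20 → 2 left.
Route 5: +2 (room for 5) → 5. Pool exhausted.

5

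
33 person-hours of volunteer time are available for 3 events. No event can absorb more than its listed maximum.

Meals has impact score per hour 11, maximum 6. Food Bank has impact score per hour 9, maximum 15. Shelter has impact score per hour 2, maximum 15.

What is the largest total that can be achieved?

Order the events by impact score per hour: Meals 11 > Food Bank 9 > Shelter 2.
Give Meals 6 to hit its cap of 6 — 27 left.
Food Bank takes 15 to reach its cap of 15 — 12 left.
Only 12 left; Shelter takes them to reach 12.
Total = 11×6 + 9×15 + 2×12 = 225.

225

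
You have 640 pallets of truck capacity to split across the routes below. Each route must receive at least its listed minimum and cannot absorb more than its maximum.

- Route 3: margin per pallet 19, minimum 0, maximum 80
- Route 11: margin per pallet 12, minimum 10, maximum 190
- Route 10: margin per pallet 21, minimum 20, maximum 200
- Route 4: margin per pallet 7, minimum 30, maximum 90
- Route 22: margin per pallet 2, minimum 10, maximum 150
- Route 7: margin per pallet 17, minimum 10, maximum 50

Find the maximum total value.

9540

Meeting every minimum uses 0+10+20+30+10+10 = 80 pallets, leaving 560.
Highest margin per pallet first: Route 10 21 > Route 3 19 > Route 7 17 > Route 11 12 > Route 4 7 > Route 22 2.
Route 10: +180 to 200 (cap) ; 380 left.
Route 3: +80 to 80 (cap) ; 300 left.
Route 7: +40 to 50 (cap) ; 260 left.
Route 11: +180 to 190 (cap) ; 80 left.
Route 4 takes 60 more to reach its cap of 90 ; 20 left.
Route 22: +20 (room for 140) → 30. Pool exhausted.
Total = 19×80 + 12×190 + 21×200 + 7×90 + 2×30 + 17×50 = 9540.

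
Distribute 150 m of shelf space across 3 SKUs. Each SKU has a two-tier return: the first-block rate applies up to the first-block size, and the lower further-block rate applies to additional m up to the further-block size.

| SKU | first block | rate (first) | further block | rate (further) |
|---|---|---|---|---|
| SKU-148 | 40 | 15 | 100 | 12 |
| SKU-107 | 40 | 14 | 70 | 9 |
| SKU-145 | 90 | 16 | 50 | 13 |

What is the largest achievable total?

2320

Treat each block as its own option and order by rate: SKU-145/first 16 > SKU-148/first 15 > SKU-107/first 14 > SKU-145/second 13 > SKU-148/second 12 > SKU-107/second 9.
Fill SKU-145 first block (90 at 16) → 60 left.
Fill SKU-148 first block (40 at 15) → 20 left.
SKU-107/first: +20 of 40 at 14; pool empty.
Total = 16×90 + 15×40 + 14×20 = 2320.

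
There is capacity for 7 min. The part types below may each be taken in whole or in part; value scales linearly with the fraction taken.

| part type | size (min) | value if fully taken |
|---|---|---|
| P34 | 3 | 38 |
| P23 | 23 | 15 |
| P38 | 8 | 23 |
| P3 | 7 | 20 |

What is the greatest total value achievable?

Sort by value density: P34 38/3≈12.7, P38 23/8≈2.88, P3 20/7≈2.86, P23 15/23≈0.652.
All 3 min of P34 fit (value 38) ; 4 remain.
Only 4 min remain; take 4/8 of P38 for value 23×4/8 = 11.5.
Total value = 49.5.

49.5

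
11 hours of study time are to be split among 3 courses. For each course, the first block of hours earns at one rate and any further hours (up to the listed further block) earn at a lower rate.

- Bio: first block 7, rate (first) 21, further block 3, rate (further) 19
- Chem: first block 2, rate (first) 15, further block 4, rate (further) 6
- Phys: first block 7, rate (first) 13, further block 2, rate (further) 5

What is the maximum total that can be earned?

219

Treat each block as its own option and order by rate: Bio/T1 21 > Bio/T2 19 > Chem/T1 15 > Phys/T1 13 > Chem/T2 6 > Phys/T2 5.
Bio/T1 (21): +7 → 4 left.
Bio/T2 (19): +3 → 1 left.
Chem T1 at 15: only 1 left, fill 1.
Total = 21×7 + 19×3 + 15×1 = 219.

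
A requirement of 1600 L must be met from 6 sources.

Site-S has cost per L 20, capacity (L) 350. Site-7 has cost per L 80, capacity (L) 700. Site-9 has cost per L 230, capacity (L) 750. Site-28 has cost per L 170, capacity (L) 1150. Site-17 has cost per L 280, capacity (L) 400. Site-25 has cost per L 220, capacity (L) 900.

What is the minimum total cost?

Use sources in increasing cost order.
Site-S at 20: take all 350 L — 1250 still needed.
Site-7 at 80: take all 700 L — 550 still needed.
Take 550 from Site-28 at 170 to finish.
Site-25, Site-9, Site-17: unused.
Cost = 350×20 + 700×80 + 550×170 = 156500.

156500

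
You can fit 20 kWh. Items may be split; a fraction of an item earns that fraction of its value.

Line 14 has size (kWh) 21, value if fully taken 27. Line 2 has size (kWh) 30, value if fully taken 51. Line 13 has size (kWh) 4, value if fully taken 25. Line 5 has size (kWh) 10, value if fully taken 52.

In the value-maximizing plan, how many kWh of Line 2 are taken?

Sort by value density: Line 13 25/4≈6.25, Line 5 52/10≈5.2, Line 2 51/30≈1.7, Line 14 27/21≈1.29.
All 4 kWh of Line 13 fit (value 25) → 16 remain.
All 10 kWh of Line 5 fit (value 52) → 6 remain.
Fill the last 6 kWh with part of Line 2: 6/30 of it earns 10.2.

6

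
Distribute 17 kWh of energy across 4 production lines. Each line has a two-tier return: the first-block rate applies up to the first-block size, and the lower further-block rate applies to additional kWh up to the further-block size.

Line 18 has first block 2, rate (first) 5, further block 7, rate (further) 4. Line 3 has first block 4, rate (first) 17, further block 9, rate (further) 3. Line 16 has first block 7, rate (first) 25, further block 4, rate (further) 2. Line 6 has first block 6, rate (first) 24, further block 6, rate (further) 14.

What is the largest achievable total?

Rank every tier by rate: Line 16/T1 25 > Line 6/T1 24 > Line 3/T1 17 > Line 6/T2 14 > Line 18/T1 5 > Line 18/T2 4 > Line 3/T2 3 > Line 16/T2 2.
Line 16/T1 (25): +7 → 10 left.
Line 6/T1 (24): +6 → 4 left.
Line 3 T1 at 17: fill all 4 → 0 left.
Total = 25×7 + 24×6 + 17×4 = 387.

387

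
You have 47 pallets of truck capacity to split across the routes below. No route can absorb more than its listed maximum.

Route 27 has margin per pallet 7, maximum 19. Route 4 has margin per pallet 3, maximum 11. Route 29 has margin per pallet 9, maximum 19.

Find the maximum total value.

Rank by margin per pallet: Route 29 9 > Route 27 7 > Route 4 3.
Give Route 29 19 to hit its cap of 19 — 28 left.
Route 27 takes 19 to reach its cap of 19 — 9 left.
Route 4: +9 (room for 11) → 9. Pool exhausted.
Total = 7×19 + 3×9 + 9×19 = 331.

331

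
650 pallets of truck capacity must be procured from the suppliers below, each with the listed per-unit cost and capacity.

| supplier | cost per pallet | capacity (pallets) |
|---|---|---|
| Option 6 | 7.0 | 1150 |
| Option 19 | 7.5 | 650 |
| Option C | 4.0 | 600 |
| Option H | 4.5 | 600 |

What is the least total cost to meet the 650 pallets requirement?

Fill from the cheapest supplier first.
Option C at 4.0: take all 600 pallets ; 50 still needed.
Option H (4.5): take the remaining 50 ; done.
Option 6, Option 19: unused.
Cost = 600×4.0 + 50×4.5 = 2625.

2625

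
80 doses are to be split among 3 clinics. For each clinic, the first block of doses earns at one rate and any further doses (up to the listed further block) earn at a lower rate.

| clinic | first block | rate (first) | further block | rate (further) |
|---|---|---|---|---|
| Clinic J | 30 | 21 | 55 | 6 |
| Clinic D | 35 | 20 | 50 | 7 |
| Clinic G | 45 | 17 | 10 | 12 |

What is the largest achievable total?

1585

Treat each block as its own option and order by rate: Clinic J/first 21 > Clinic D/first 20 > Clinic G/first 17 > Clinic G/second 12 > Clinic D/second 7 > Clinic J/second 6.
Clinic J first at 21: fill all 30 — 50 left.
Clinic D/first (20): +35 — 15 left.
Clinic G/first: +15 of 45 at 17; pool empty.
Total = 21×30 + 20×35 + 17×15 = 1585.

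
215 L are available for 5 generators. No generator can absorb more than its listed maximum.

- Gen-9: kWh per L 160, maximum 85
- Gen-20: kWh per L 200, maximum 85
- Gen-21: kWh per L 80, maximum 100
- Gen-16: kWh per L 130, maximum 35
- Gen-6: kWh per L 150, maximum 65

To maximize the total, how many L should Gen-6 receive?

Order the generators by kWh per L: Gen-20 200 > Gen-9 160 > Gen-6 150 > Gen-16 130 > Gen-21 80.
Give Gen-20 85 to hit its cap of 85 → 130 left.
Gen-9 takes 85 to reach its cap of 85 → 45 left.
Gen-6: +45 (room for 65) → 45. Pool exhausted.

45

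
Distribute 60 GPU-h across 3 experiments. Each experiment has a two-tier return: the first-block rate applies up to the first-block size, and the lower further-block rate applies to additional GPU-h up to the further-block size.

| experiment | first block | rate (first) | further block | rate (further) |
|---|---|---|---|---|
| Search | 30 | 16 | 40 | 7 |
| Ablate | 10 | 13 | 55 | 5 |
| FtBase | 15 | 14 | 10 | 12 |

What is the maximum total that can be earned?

Rank every tier by rate: Search/T1 16 > FtBase/T1 14 > Ablate/T1 13 > FtBase/T2 12 > Search/T2 7 > Ablate/T2 5.
Search T1 at 16: fill all 30 ; 30 left.
FtBase/T1 (14): +15 ; 15 left.
Ablate/T1 (13): +10 ; 5 left.
FtBase/T2: +5 of 10 at 12; pool empty.
Total = 16×30 + 14×15 + 13×10 + 12×5 = 880.

880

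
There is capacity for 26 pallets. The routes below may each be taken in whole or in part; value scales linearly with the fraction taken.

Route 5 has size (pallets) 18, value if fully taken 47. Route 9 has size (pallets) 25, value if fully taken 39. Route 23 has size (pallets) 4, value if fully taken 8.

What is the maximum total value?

Best value per unit of size first: Route 5 47/18≈2.61, Route 23 8/4≈2, Route 9 39/25≈1.56.
Take all of Route 5 (18 pallets, value 47) → 8 pallets left.
All 4 pallets of Route 23 fit (value 8) → 4 remain.
Fill the last 4 pallets with part of Route 9: 4/25 of it earns 6.24.
Total value = 61.24.

61.24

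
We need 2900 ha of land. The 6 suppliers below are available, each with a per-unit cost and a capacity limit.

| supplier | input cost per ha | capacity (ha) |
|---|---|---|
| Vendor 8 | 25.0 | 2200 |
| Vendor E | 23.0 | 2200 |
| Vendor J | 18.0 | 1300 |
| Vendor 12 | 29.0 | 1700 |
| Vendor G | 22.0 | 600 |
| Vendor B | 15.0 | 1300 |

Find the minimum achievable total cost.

Fill from the cheapest supplier first.
Take 1300 from Vendor B at 15.0 ; need 1600 more.
Take 1300 from Vendor J at 18.0 ; need 300 more.
Vendor G at 22.0: take 300 of its 600 ; requirement met.
Vendor E, Vendor 8, Vendor 12: unused.
Cost = 1300×15.0 + 1300×18.0 + 300×22.0 = 49500.

49500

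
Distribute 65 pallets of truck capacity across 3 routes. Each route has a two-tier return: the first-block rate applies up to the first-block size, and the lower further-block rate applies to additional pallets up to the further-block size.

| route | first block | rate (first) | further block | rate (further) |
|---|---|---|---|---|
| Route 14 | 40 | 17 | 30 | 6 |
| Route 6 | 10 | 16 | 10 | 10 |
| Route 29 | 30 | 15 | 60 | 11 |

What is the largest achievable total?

1065

Order all 6 blocks by rate: Route 14/first 17 > Route 6/first 16 > Route 29/first 15 > Route 29/second 11 > Route 6/second 10 > Route 14/second 6.
Fill Route 14 first block (40 at 17) → 25 left.
Route 6 first at 16: fill all 10 → 15 left.
Route 29/first: +15 of 30 at 15; pool empty.
Total = 17×40 + 16×10 + 15×15 = 1065.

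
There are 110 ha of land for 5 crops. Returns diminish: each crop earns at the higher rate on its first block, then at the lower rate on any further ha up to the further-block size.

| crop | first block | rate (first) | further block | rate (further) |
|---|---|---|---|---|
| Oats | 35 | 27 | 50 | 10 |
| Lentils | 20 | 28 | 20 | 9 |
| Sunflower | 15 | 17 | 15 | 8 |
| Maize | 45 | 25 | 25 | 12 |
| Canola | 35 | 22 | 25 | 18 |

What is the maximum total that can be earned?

2850

Order all 10 blocks by rate: Lentils/first 28 > Oats/first 27 > Maize/first 25 > Canola/first 22 > Canola/second 18 > Sunflower/first 17 > Maize/second 12 > Oats/second 10 > Lentils/second 9 > Sunflower/second 8.
Lentils first at 28: fill all 20 → 90 left.
Oats/first (27): +35 → 55 left.
Maize/first (25): +45 → 10 left.
10 remain; put them into Canola first at 22.
Total = 28×20 + 27×35 + 25×45 + 22×10 = 2850.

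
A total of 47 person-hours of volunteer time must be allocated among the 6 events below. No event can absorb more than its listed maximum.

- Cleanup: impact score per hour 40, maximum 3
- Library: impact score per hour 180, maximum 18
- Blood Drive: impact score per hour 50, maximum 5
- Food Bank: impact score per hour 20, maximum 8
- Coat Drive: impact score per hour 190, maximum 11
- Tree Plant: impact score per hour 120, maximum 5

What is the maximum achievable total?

6400

Highest impact score per hour first: Coat Drive 190 > Library 180 > Tree Plant 120 > Blood Drive 50 > Cleanup 40 > Food Bank 20.
Coat Drive: +11 to 11 (cap) — 36 left.
Library takes 18 to reach its cap of 18 — 18 left.
Tree Plant: +5 to 5 (cap) — 13 left.
Blood Drive takes 5 to reach its cap of 5 — 8 left.
Cleanup takes 3 to reach its cap of 3 — 5 left.
Food Bank has room for 8 but only 5 remain, so it gets 5.
Total = 40×3 + 180×18 + 50×5 + 20×5 + 190×11 + 120×5 = 6400.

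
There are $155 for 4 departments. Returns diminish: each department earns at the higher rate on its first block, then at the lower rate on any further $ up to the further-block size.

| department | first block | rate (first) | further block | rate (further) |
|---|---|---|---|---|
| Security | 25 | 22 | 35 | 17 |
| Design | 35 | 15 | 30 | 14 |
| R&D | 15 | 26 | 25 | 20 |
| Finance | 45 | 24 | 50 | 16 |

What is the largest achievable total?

Order all 8 blocks by rate: R&D/T1 26 > Finance/T1 24 > Security/T1 22 > R&D/T2 20 > Security/T2 17 > Finance/T2 16 > Design/T1 15 > Design/T2 14.
R&D T1 at 26: fill all 15 → 140 left.
Fill Finance T1 block (45 at 24) → 95 left.
Security T1 at 22: fill all 25 → 70 left.
R&D T2 at 20: fill all 25 → 45 left.
Fill Security T2 block (35 at 17) → 10 left.
Finance/T2: +10 of 50 at 16; pool empty.
Total = 26×15 + 24×45 + 22×25 + 20×25 + 17×35 + 16×10 = 3275.

3275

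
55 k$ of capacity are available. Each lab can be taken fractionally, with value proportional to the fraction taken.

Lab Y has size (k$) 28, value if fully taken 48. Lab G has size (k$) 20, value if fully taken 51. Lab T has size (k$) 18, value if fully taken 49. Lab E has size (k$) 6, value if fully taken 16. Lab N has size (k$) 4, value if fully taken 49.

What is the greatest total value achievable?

177

Sort by value density: Lab N 49/4≈12.2, Lab T 49/18≈2.72, Lab E 16/6≈2.67, Lab G 51/20≈2.55, Lab Y 48/28≈1.71.
All 4 k$ of Lab N fit (value 49) — 51 remain.
Lab T: take in full, 18 k$ for value 49 — 33 left.
All 6 k$ of Lab E fit (value 16) — 27 remain.
Lab G: take in full, 20 k$ for value 51 — 7 left.
Fill the last 7 k$ with part of Lab Y: 7/28 of it earns 12.
Total value = 177.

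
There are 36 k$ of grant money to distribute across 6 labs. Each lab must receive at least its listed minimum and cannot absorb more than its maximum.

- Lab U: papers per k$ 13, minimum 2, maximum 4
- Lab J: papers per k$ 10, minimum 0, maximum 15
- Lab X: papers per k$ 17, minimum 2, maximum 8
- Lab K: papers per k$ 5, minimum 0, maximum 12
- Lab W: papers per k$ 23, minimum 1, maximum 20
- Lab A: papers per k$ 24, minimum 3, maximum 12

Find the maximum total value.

808

Meeting every minimum uses 2+0+2+0+1+3 = 8 k$, leaving 28.
Rank by papers per k$: Lab A 24 > Lab W 23 > Lab X 17 > Lab U 13 > Lab J 10 > Lab K 5.
Lab A takes 9 more to reach its cap of 12 → 19 left.
Give Lab W 19 more to hit its cap of 20 → 0 left.
Total = 13×2 + 17×2 + 23×20 + 24×12 = 808.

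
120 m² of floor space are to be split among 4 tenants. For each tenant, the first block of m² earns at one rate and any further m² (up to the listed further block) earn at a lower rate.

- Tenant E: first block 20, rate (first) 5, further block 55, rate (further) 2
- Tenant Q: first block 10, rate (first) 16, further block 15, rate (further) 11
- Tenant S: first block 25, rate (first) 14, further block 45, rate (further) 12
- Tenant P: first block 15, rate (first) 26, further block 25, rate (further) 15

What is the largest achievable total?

1815

Treat each block as its own option and order by rate: Tenant P/T1 26 > Tenant Q/T1 16 > Tenant P/T2 15 > Tenant S/T1 14 > Tenant S/T2 12 > Tenant Q/T2 11 > Tenant E/T1 5 > Tenant E/T2 2.
Tenant P/T1 (26): +15 → 105 left.
Fill Tenant Q T1 block (10 at 16) → 95 left.
Fill Tenant P T2 block (25 at 15) → 70 left.
Tenant S T1 at 14: fill all 25 → 45 left.
Tenant S T2 at 12: fill all 45 → 0 left.
Total = 26×15 + 16×10 + 15×25 + 14×25 + 12×45 = 1815.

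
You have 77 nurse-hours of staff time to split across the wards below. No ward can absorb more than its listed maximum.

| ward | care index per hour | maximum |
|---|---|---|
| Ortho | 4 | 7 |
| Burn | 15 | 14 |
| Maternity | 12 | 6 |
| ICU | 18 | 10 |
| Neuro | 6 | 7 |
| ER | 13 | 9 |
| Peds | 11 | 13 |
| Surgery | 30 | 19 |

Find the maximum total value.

Order the wards by care index per hour: Surgery 30 > ICU 18 > Burn 15 > ER 13 > Maternity 12 > Peds 11 > Neuro 6 > Ortho 4.
Surgery takes 19 to reach its cap of 19 ; 58 left.
Give ICU 10 to hit its cap of 10 ; 48 left.
Burn: +14 to 14 (cap) ; 34 left.
ER takes 9 to reach its cap of 9 ; 25 left.
Give Maternity 6 to hit its cap of 6 ; 19 left.
Peds takes 13 to reach its cap of 13 ; 6 left.
Neuro: +6 (room for 7) → 6. Pool exhausted.
Total = 15×14 + 12×6 + 18×10 + 6×6 + 13×9 + 11×13 + 30×19 = 1328.

1328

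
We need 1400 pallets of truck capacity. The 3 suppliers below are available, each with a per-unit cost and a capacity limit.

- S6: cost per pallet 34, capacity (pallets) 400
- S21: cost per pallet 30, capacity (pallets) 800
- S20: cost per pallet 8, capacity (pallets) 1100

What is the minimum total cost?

17800

Fill from the cheapest supplier first.
Take 1100 from S20 at 8 ; need 300 more.
S21 at 30: take 300 of its 800 ; requirement met.
S6: unused.
Cost = 1100×8 + 300×30 = 17800.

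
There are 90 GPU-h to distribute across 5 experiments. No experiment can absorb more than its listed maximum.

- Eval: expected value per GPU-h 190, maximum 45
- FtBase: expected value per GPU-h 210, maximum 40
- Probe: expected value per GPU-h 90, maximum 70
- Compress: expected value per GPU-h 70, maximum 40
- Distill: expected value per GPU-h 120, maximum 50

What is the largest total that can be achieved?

Rank by expected value per GPU-h: FtBase 210 > Eval 190 > Distill 120 > Probe 90 > Compress 70.
FtBase: +40 to 40 (cap) — 50 left.
Eval takes 45 to reach its cap of 45 — 5 left.
Distill: +5 (room for 50) → 5. Pool exhausted.
Total = 190×45 + 210×40 + 120×5 = 17550.

17550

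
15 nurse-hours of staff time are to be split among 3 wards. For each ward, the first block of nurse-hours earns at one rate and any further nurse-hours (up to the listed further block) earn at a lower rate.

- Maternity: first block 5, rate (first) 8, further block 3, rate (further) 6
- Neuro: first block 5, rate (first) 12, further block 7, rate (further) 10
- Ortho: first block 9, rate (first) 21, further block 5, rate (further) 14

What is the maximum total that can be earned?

Rank every tier by rate: Ortho/T1 21 > Ortho/T2 14 > Neuro/T1 12 > Neuro/T2 10 > Maternity/T1 8 > Maternity/T2 6.
Fill Ortho T1 block (9 at 21) → 6 left.
Ortho/T2 (14): +5 → 1 left.
Neuro/T1: +1 of 5 at 12; pool empty.
Total = 21×9 + 14×5 + 12×1 = 271.

271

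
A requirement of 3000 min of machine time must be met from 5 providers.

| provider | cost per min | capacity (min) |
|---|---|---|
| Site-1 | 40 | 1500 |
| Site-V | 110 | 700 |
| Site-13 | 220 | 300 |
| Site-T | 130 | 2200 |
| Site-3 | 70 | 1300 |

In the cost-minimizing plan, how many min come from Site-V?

Use providers in increasing cost order.
Site-1 (40): use full 1500 — 1500 min to go.
Site-3 at 70: take all 1300 min — 200 still needed.
Take 200 from Site-V at 110 to finish.
Site-T, Site-13: unused.

200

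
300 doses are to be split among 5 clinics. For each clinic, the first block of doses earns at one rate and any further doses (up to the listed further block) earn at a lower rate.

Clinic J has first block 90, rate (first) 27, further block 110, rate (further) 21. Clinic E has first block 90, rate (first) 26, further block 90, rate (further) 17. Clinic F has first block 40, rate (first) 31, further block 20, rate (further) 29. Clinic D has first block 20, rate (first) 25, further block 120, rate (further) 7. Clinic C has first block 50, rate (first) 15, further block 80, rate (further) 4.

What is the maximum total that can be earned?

7930

Order all 10 blocks by rate: Clinic F/T1 31 > Clinic F/T2 29 > Clinic J/T1 27 > Clinic E/T1 26 > Clinic D/T1 25 > Clinic J/T2 21 > Clinic E/T2 17 > Clinic C/T1 15 > Clinic D/T2 7 > Clinic C/T2 4.
Clinic F T1 at 31: fill all 40 → 260 left.
Clinic F/T2 (29): +20 → 240 left.
Fill Clinic J T1 block (90 at 27) → 150 left.
Fill Clinic E T1 block (90 at 26) → 60 left.
Clinic D T1 at 25: fill all 20 → 40 left.
40 remain; put them into Clinic J T2 at 21.
Total = 31×40 + 29×20 + 27×90 + 26×90 + 25×20 + 21×40 = 7930.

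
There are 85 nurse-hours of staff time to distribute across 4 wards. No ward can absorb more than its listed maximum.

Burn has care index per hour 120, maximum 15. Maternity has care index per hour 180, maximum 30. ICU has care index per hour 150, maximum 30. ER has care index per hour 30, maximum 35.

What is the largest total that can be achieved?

12000

Highest care index per hour first: Maternity 180 > ICU 150 > Burn 120 > ER 30.
Maternity takes 30 to reach its cap of 30 → 55 left.
Give ICU 30 to hit its cap of 30 → 25 left.
Burn: +15 to 15 (cap) → 10 left.
ER: +10 (room for 35) → 10. Pool exhausted.
Total = 120×15 + 180×30 + 150×30 + 30×10 = 12000.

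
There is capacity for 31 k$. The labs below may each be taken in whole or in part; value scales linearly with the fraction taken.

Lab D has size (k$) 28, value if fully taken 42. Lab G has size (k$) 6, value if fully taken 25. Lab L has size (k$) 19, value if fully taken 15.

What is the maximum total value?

62.5

Sort by value density: Lab G 25/6≈4.17, Lab D 42/28≈1.5, Lab L 15/19≈0.789.
Lab G: take in full, 6 k$ for value 25 ; 25 left.
25 k$ left: a 25/28 share of Lab D gives 42×25/28 = 37.5.
Total value = 62.5.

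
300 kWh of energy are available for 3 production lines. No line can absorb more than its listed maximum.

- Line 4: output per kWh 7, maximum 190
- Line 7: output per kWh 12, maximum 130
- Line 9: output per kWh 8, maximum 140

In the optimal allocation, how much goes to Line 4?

Highest output per kWh first: Line 7 12 > Line 9 8 > Line 4 7.
Line 7 takes 130 to reach its cap of 130 — 170 left.
Give Line 9 140 to hit its cap of 140 — 30 left.
Line 4: +30 (room for 190) → 30. Pool exhausted.

30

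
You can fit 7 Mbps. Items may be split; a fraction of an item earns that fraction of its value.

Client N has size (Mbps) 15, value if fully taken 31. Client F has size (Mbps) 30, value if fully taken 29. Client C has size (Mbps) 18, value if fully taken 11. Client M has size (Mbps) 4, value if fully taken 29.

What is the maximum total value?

35.2

Best value per unit of size first: Client M 29/4≈7.25, Client N 31/15≈2.07, Client F 29/30≈0.967, Client C 11/18≈0.611.
Take all of Client M (4 Mbps, value 29) → 3 Mbps left.
Only 3 Mbps remain; take 3/15 of Client N for value 31×3/15 = 6.2.
Total value = 35.2.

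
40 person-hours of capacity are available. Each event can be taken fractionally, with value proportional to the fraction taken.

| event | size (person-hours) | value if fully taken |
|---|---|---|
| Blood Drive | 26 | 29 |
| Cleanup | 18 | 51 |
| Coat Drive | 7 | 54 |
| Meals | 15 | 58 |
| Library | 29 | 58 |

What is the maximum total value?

Best value per unit of size first: Coat Drive 54/7≈7.71, Meals 58/15≈3.87, Cleanup 51/18≈2.83, Library 58/29≈2, Blood Drive 29/26≈1.12.
Coat Drive: take in full, 7 person-hours for value 54 ; 33 left.
All 15 person-hours of Meals fit (value 58) ; 18 remain.
All 18 person-hours of Cleanup fit (value 51) ; 0 remain.
Total value = 163.

163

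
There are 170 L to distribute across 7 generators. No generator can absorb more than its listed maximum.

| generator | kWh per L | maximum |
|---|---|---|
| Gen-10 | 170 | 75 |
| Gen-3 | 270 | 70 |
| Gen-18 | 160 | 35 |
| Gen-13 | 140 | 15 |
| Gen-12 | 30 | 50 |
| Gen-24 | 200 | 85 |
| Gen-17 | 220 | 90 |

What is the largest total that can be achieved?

40700

Highest kWh per L first: Gen-3 270 > Gen-17 220 > Gen-24 200 > Gen-10 170 > Gen-18 160 > Gen-13 140 > Gen-12 30.
Give Gen-3 70 to hit its cap of 70 → 100 left.
Gen-17 takes 90 to reach its cap of 90 → 10 left.
Gen-24 has room for 85 but only 10 remain, so it gets 10.
Total = 270×70 + 200×10 + 220×90 = 40700.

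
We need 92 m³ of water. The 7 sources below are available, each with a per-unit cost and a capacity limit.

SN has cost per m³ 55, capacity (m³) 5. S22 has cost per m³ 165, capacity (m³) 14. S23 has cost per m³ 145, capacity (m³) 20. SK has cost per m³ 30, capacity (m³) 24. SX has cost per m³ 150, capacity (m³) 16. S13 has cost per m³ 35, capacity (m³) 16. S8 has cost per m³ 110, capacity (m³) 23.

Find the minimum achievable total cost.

7585

Fill from the cheapest source first.
SK (30): use full 24 — 68 m³ to go.
Take 16 from S13 at 35 — need 52 more.
SN at 55: take all 5 m³ — 47 still needed.
S8 (110): use full 23 — 24 m³ to go.
Take 20 from S23 at 145 — need 4 more.
SX at 150: take 4 of its 16 — requirement met.
S22: unused.
Cost = 24×30 + 16×35 + 5×55 + 23×110 + 20×145 + 4×150 = 7585.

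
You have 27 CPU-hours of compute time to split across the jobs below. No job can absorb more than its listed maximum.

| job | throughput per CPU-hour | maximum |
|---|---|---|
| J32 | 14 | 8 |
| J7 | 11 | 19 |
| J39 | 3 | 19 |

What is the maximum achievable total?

Highest throughput per CPU-hour first: J32 14 > J7 11 > J39 3.
J32: +8 to 8 (cap) ; 19 left.
J7 takes 19 to reach its cap of 19 ; 0 left.
Total = 14×8 + 11×19 = 321.

321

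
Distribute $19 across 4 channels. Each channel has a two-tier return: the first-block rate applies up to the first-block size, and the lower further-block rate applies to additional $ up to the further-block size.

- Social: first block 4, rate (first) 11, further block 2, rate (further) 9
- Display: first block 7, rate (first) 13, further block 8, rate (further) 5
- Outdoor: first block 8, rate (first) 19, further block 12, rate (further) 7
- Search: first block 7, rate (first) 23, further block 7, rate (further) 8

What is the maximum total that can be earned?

365

Rank every tier by rate: Search/T1 23 > Outdoor/T1 19 > Display/T1 13 > Social/T1 11 > Social/T2 9 > Search/T2 8 > Outdoor/T2 7 > Display/T2 5.
Search T1 at 23: fill all 7 → 12 left.
Fill Outdoor T1 block (8 at 19) → 4 left.
Display T1 at 13: only 4 left, fill 4.
Total = 23×7 + 19×8 + 13×4 = 365.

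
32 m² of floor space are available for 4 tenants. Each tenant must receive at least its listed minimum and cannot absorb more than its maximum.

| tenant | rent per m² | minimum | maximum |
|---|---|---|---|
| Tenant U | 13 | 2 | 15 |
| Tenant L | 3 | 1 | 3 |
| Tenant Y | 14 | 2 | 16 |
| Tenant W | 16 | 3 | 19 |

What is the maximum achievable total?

Meeting every minimum uses 2+1+2+3 = 8 m², leaving 24.
Rank by rent per m²: Tenant W 16 > Tenant Y 14 > Tenant U 13 > Tenant L 3.
Tenant W takes 16 more to reach its cap of 19 ; 8 left.
Tenant Y has room for 14 more but only 8 remain, so it gets 10.
Total = 13×2 + 3×1 + 14×10 + 16×19 = 473.

473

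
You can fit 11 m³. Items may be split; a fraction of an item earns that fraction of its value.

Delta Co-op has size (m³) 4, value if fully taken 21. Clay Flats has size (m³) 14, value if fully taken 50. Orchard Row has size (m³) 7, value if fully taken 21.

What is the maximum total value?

Rank by value-to-size ratio: Delta Co-op 21/4≈5.25, Clay Flats 50/14≈3.57, Orchard Row 21/7≈3.
Take all of Delta Co-op (4 m³, value 21) — 7 m³ left.
Fill the last 7 m³ with part of Clay Flats: 7/14 of it earns 25.
Total value = 46.

46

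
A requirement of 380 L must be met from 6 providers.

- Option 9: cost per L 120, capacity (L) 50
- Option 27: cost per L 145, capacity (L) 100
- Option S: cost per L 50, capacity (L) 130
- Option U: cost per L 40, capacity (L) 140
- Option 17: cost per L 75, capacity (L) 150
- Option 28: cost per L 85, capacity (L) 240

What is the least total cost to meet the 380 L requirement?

20350

Fill from the cheapest provider first.
Option U (40): use full 140 ; 240 L to go.
Option S at 50: take all 130 L ; 110 still needed.
Take 110 from Option 17 at 75 to finish.
Option 28, Option 9, Option 27: unused.
Cost = 140×40 + 130×50 + 110×75 = 20350.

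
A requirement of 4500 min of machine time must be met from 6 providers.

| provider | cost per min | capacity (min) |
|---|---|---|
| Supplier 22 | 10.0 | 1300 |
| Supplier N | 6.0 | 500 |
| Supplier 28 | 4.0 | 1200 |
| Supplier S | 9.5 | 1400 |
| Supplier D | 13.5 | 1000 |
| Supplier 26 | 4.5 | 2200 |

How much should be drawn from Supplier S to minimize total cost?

Use providers in increasing cost order.
Take 1200 from Supplier 28 at 4.0 — need 3300 more.
Supplier 26 at 4.5: take all 2200 min — 1100 still needed.
Supplier N at 6.0: take all 500 min — 600 still needed.
Supplier S (9.5): take the remaining 600 — done.
Supplier 22, Supplier D: unused.

600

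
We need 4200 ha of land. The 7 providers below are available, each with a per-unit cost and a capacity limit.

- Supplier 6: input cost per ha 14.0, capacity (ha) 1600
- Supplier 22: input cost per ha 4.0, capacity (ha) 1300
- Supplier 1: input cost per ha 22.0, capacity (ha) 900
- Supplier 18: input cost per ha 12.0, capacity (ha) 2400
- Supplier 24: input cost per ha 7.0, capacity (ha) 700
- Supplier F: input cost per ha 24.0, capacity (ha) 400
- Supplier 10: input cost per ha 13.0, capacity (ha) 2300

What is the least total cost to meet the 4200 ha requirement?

Fill from the cheapest provider first.
Supplier 22 at 4.0: take all 1300 ha — 2900 still needed.
Take 700 from Supplier 24 at 7.0 — need 2200 more.
Supplier 18 (12.0): take the remaining 2200 — done.
Supplier 10, Supplier 6, Supplier 1, Supplier F: unused.
Cost = 1300×4.0 + 700×7.0 + 2200×12.0 = 36500.

36500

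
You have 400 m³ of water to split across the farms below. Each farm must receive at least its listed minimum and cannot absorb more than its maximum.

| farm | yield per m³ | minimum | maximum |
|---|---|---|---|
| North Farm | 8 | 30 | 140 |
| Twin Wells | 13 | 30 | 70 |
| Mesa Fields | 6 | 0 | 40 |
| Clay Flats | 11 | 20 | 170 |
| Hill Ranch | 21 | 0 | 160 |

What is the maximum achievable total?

6050

Meeting every minimum uses 30+30+0+20+0 = 80 m³, leaving 320.
Order the farms by yield per m³: Hill Ranch 21 > Twin Wells 13 > Clay Flats 11 > North Farm 8 > Mesa Fields 6.
Give Hill Ranch 160 more to hit its cap of 160 → 160 left.
Twin Wells takes 40 more to reach its cap of 70 → 120 left.
Clay Flats has room for 150 more but only 120 remain, so it gets 140.
Total = 8×30 + 13×70 + 11×140 + 21×160 = 6050.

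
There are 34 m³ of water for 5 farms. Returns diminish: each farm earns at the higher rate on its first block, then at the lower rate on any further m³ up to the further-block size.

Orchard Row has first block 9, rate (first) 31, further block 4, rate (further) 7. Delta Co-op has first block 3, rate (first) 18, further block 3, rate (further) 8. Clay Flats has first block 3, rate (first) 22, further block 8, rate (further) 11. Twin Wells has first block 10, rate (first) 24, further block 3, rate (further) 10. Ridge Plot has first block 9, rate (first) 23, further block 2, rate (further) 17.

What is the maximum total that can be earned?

846

Order all 10 blocks by rate: Orchard Row/first 31 > Twin Wells/first 24 > Ridge Plot/first 23 > Clay Flats/first 22 > Delta Co-op/first 18 > Ridge Plot/second 17 > Clay Flats/second 11 > Twin Wells/second 10 > Delta Co-op/second 8 > Orchard Row/second 7.
Orchard Row first at 31: fill all 9 ; 25 left.
Twin Wells/first (24): +10 ; 15 left.
Ridge Plot/first (23): +9 ; 6 left.
Fill Clay Flats first block (3 at 22) ; 3 left.
Delta Co-op first at 18: fill all 3 ; 0 left.
Total = 31×9 + 24×10 + 23×9 + 22×3 + 18×3 = 846.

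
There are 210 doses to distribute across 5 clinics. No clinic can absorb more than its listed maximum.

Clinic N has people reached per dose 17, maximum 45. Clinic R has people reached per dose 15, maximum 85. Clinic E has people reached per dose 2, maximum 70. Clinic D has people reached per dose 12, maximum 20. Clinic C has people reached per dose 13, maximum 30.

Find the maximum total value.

2730

Highest people reached per dose first: Clinic N 17 > Clinic R 15 > Clinic C 13 > Clinic D 12 > Clinic E 2.
Give Clinic N 45 to hit its cap of 45 — 165 left.
Clinic R takes 85 to reach its cap of 85 — 80 left.
Clinic C: +30 to 30 (cap) — 50 left.
Clinic D: +20 to 20 (cap) — 30 left.
Clinic E: +30 (room for 70) → 30. Pool exhausted.
Total = 17×45 + 15×85 + 2×30 + 12×20 + 13×30 = 2730.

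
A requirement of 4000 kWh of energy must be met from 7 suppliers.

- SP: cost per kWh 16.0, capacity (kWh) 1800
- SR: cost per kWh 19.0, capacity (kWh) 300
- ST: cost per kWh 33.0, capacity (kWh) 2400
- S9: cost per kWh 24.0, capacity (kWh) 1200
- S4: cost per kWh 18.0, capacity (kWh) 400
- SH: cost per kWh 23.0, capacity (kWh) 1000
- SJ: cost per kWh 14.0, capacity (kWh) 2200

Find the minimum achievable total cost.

Use suppliers in increasing cost order.
Take 2200 from SJ at 14.0 — need 1800 more.
Take 1800 from SP at 16.0 — need 0 more.
S4, SR, SH, S9, ST: unused.
Cost = 2200×14.0 + 1800×16.0 = 59600.

59600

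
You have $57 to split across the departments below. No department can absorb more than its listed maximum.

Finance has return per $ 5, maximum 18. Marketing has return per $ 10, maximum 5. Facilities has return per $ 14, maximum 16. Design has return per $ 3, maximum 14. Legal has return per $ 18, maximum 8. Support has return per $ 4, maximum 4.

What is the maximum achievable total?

Rank by return per $: Legal 18 > Facilities 14 > Marketing 10 > Finance 5 > Support 4 > Design 3.
Legal: +8 to 8 (cap) — 49 left.
Facilities: +16 to 16 (cap) — 33 left.
Marketing: +5 to 5 (cap) — 28 left.
Finance: +18 to 18 (cap) — 10 left.
Support takes 4 to reach its cap of 4 — 6 left.
Only 6 left; Design takes them to reach 6.
Total = 5×18 + 10×5 + 14×16 + 3×6 + 18×8 + 4×4 = 542.

542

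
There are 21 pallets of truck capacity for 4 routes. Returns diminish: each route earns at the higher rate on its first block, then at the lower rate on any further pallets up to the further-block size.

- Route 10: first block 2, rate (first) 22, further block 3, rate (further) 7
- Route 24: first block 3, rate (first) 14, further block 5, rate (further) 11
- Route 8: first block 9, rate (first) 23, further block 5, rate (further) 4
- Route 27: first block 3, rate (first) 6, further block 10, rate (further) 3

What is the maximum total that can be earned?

362

Treat each block as its own option and order by rate: Route 8/T1 23 > Route 10/T1 22 > Route 24/T1 14 > Route 24/T2 11 > Route 10/T2 7 > Route 27/T1 6 > Route 8/T2 4 > Route 27/T2 3.
Route 8 T1 at 23: fill all 9 — 12 left.
Fill Route 10 T1 block (2 at 22) — 10 left.
Route 24 T1 at 14: fill all 3 — 7 left.
Route 24 T2 at 11: fill all 5 — 2 left.
2 remain; put them into Route 10 T2 at 7.
Total = 23×9 + 22×2 + 14×3 + 11×5 + 7×2 = 362.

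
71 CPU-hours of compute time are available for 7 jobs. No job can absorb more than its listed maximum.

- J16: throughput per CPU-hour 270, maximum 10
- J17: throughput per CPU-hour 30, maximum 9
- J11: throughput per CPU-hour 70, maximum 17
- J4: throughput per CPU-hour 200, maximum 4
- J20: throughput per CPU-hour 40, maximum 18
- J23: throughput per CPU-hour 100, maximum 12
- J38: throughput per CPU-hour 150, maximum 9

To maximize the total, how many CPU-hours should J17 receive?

1

Rank by throughput per CPU-hour: J16 270 > J4 200 > J38 150 > J23 100 > J11 70 > J20 40 > J17 30.
Give J16 10 to hit its cap of 10 → 61 left.
J4 takes 4 to reach its cap of 4 → 57 left.
Give J38 9 to hit its cap of 9 → 48 left.
J23 takes 12 to reach its cap of 12 → 36 left.
J11: +17 to 17 (cap) → 19 left.
Give J20 18 to hit its cap of 18 → 1 left.
J17 has room for 9 but only 1 remain, so it gets 1.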